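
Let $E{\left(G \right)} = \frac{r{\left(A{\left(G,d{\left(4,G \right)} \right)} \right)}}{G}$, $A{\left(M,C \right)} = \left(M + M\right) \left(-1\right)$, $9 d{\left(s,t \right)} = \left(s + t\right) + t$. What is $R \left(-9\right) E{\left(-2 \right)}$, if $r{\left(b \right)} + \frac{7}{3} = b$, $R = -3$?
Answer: $- \frac{45}{2} \approx -22.5$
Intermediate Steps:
$d{\left(s,t \right)} = \frac{s}{9} + \frac{2 t}{9}$ ($d{\left(s,t \right)} = \frac{\left(s + t\right) + t}{9} = \frac{s + 2 t}{9} = \frac{s}{9} + \frac{2 t}{9}$)
$A{\left(M,C \right)} = - 2 M$ ($A{\left(M,C \right)} = 2 M \left(-1\right) = - 2 M$)
$r{\left(b \right)} = - \frac{7}{3} + b$
$E{\left(G \right)} = \frac{- \frac{7}{3} - 2 G}{G}$
$R \left(-9\right) E{\left(-2 \right)} = \left(-3\right) \left(-9\right) \left(-2 - \frac{7}{3 \left(-2\right)}\right) = 27 \left(-2 - - \frac{7}{6}\right) = 27 \left(-2 + \frac{7}{6}\right) = 27 \left(- \frac{5}{6}\right) = - \frac{45}{2}$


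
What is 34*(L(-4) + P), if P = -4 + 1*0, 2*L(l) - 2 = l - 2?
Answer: -204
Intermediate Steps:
L(l) = l/2 (L(l) = 1 + (l - 2)/2 = 1 + (-2 + l)/2 = 1 + (-1 + l/2) = l/2)
P = -4 (P = -4 + 0 = -4)
34*(L(-4) + P) = 34*((1/2)*(-4) - 4) = 34*(-2 - 4) = 34*(-6) = -204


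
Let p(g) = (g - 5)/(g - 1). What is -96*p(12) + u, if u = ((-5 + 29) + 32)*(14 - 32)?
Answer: -11760/11 ≈ -1069.1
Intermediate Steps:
u = -1008 (u = (24 + 32)*(-18) = 56*(-18) = -1008)
p(g) = (-5 + g)/(-1 + g)
-96*p(12) + u = -96*(-5 + 12)/(-1 + 12) - 1008 = -96*7/11 - 1008 = -672/11 - 1008 = -11760/11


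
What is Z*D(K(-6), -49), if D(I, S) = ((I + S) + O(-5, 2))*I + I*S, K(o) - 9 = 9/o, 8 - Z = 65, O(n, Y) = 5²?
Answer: 112005/4 ≈ 28001.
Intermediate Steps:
O(n, Y) = 25
Z = -57 (Z = 8 - 1*65 = 8 - 65 = -57)
K(o) = 9 + 9/o
D(I, S) = I*S + I*(25 + I + S) (D(I, S) = ((I + S) + 25)*I + I*S = (25 + I + S)*I + I*S = I*(25 + I + S) + I*S = I*S + I*(25 + I + S))
Z*D(K(-6), -49) = -57*(9 + 9/(-6))*(25 + (9 + 9/(-6)) + 2*(-49)) = -57*(9 + 9*(-⅙))*(25 + (9 + 9*(-⅙)) - 98) = -57*(9 - 3/2)*(25 + (9 - 3/2) - 98) = -855*(25 + 15/2 - 98)/2 = -855*(-131)/(2*2) = -57*(-1965/4) = 112005/4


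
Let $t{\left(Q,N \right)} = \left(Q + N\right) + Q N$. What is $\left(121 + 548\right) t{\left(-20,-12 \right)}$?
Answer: $139152$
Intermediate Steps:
$t{\left(Q,N \right)} = N + Q + N Q$ ($t{\left(Q,N \right)} = \left(N + Q\right) + N Q = N + Q + N Q$)
$\left(121 + 548\right) t{\left(-20,-12 \right)} = \left(121 + 548\right) \left(-12 - 20 - -240\right) = 669 \left(-12 - 20 + 240\right) = 669 \cdot 208 = 139152$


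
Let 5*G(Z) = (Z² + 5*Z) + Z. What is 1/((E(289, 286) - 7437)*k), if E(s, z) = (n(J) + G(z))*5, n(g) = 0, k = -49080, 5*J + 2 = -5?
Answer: -1/3733761000 ≈ -2.6783e-10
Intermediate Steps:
J = -7/5 (J = -⅖ + (⅕)*(-5) = -⅖ - 1 = -7/5 ≈ -1.4000)
G(Z) = Z²/5 + 6*Z/5 (G(Z) = ((Z² + 5*Z) + Z)/5 = (Z² + 6*Z)/5 = Z²/5 + 6*Z/5)
E(s, z) = z*(6 + z) (E(s, z) = (0 + z*(6 + z)/5)*5 = (z*(6 + z)/5)*5 = z*(6 + z))
1/((E(289, 286) - 7437)*k) = 1/(286*(6 + 286) - 7437*(-49080)) = -1/49080/(286*292 - 7437) = -1/49080/(83512 - 7437) = -1/49080/76075 = (1/76075)*(-1/49080) = -1/3733761000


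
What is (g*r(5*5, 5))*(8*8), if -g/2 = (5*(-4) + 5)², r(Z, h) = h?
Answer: -144000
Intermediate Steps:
g = -450 (g = -2*(5*(-4) + 5)² = -2*(-20 + 5)² = -2*(-15)² = -2*225 = -450)
(g*r(5*5, 5))*(8*8) = (-450*5)*(8*8) = -2250*64 = -144000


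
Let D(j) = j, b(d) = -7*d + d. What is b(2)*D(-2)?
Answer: 24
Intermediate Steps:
b(d) = -6*d
b(2)*D(-2) = -6*2*(-2) = -12*(-2) = 24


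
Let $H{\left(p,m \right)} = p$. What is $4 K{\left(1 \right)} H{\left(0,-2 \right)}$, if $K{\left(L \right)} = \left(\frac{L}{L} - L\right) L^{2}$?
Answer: $0$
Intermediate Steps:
$K{\left(L \right)} = L^{2} \left(1 - L\right)$ ($K{\left(L \right)} = \left(1 - L\right) L^{2} = L^{2} \left(1 - L\right)$)
$4 K{\left(1 \right)} H{\left(0,-2 \right)} = 4 \cdot 1^{2} \left(1 - 1\right) 0 = 4 \cdot 1 \left(1 - 1\right) 0 = 4 \cdot 1 \cdot 0 \cdot 0 = 4 \cdot 0 \cdot 0 = 0 \cdot 0 = 0$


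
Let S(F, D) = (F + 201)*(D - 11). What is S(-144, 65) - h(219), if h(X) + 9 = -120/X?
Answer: 225391/73 ≈ 3087.5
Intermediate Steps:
S(F, D) = (-11 + D)*(201 + F) (S(F, D) = (201 + F)*(-11 + D) = (-11 + D)*(201 + F))
h(X) = -9 - 120/X
S(-144, 65) - h(219) = (-2211 - 11*(-144) + 201*65 + 65*(-144)) - (-9 - 120/219) = (-2211 + 1584 + 13065 - 9360) - (-9 - 120*1/219) = 3078 - (-9 - 40/73) = 3078 - 1*(-697/73) = 3078 + 697/73 = 225391/73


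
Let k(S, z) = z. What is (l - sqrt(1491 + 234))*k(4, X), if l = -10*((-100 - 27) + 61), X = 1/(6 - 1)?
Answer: 132 - sqrt(69) ≈ 123.69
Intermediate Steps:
X = 1/5 ≈ 0.20000
l = 660 (l = -10*(-127 + 61) = -10*(-66) = 660)
(l - sqrt(1491 + 234))*k(4, X) = (660 - sqrt(1491 + 234))*(1/5) = (660 - sqrt(1725))*(1/5) = (660 - 5*sqrt(69))*(1/5) = 132 - sqrt(69)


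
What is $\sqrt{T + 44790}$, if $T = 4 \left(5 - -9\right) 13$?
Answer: $\sqrt{45518} \approx 213.35$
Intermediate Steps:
$T = 728$ ($T = 4 \left(5 + 9\right) 13 = 4 \cdot 14 \cdot 13 = 56 \cdot 13 = 728$)
$\sqrt{T + 44790} = \sqrt{728 + 44790} = \sqrt{45518}$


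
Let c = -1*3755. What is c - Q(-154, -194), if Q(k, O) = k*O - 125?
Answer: -33506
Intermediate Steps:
Q(k, O) = -125 + O*k (Q(k, O) = O*k - 125 = -125 + O*k)
c = -3755
c - Q(-154, -194) = -3755 - (-125 - 194*(-154)) = -3755 - (-125 + 29876) = -3755 - 1*29751 = -3755 - 29751 = -33506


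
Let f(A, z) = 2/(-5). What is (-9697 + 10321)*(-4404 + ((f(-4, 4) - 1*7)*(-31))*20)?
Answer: 114816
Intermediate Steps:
f(A, z) = -2/5 (f(A, z) = 2*(-1/5) = -2/5)
(-9697 + 10321)*(-4404 + ((f(-4, 4) - 1*7)*(-31))*20) = (-9697 + 10321)*(-4404 + ((-2/5 - 1*7)*(-31))*20) = 624*(-4404 + ((-2/5 - 7)*(-31))*20) = 624*(-4404 - 37/5*(-31)*20) = 624*(-4404 + (1147/5)*20) = 624*(-4404 + 4588) = 624*184 = 114816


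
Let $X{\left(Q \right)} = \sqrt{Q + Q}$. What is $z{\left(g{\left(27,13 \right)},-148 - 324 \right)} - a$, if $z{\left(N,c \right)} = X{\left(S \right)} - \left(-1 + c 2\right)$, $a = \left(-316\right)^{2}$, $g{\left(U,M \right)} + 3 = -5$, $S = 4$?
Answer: $-98911 + 2 \sqrt{2} \approx -98908.0$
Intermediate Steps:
$g{\left(U,M \right)} = -8$ ($g{\left(U,M \right)} = -3 - 5 = -8$)
$a = 99856$
$X{\left(Q \right)} = \sqrt{2} \sqrt{Q}$ ($X{\left(Q \right)} = \sqrt{2 Q} = \sqrt{2} \sqrt{Q}$)
$z{\left(N,c \right)} = 1 - 2 c + 2 \sqrt{2}$ ($z{\left(N,c \right)} = \sqrt{2} \sqrt{4} - \left(-1 + c 2\right) = \sqrt{2} \cdot 2 - \left(-1 + 2 c\right) = 2 \sqrt{2} - \left(-1 + 2 c\right) = 1 - 2 c + 2 \sqrt{2}$)
$z{\left(g{\left(27,13 \right)},-148 - 324 \right)} - a = \left(1 - 2 \left(-148 - 324\right) + 2 \sqrt{2}\right) - 99856 = \left(1 - -944 + 2 \sqrt{2}\right) - 99856 = \left(1 + 944 + 2 \sqrt{2}\right) - 99856 = \left(945 + 2 \sqrt{2}\right) - 99856 = -98911 + 2 \sqrt{2}$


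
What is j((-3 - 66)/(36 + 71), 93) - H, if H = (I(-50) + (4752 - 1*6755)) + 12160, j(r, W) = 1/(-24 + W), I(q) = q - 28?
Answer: -695450/69 ≈ -10079.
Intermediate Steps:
I(q) = -28 + q
H = 10079 (H = ((-28 - 50) + (4752 - 1*6755)) + 12160 = (-78 + (4752 - 6755)) + 12160 = (-78 - 2003) + 12160 = -2081 + 12160 = 10079)
j((-3 - 66)/(36 + 71), 93) - H = 1/(-24 + 93) - 1*10079 = 1/69 - 10079 = -695450/69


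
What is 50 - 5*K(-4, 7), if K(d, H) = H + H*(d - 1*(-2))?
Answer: 85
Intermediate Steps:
K(d, H) = H + H*(2 + d) (K(d, H) = H + H*(d + 2) = H + H*(2 + d))
50 - 5*K(-4, 7) = 50 - 35*(3 - 4) = 50 - 35*(-1) = 50 - 5*(-7) = 50 + 35 = 85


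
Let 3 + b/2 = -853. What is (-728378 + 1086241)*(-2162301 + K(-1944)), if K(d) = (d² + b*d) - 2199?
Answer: 1768832353332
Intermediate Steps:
b = -1712 (b = -6 + 2*(-853) = -6 - 1706 = -1712)
K(d) = -2199 + d² - 1712*d (K(d) = (d² - 1712*d) - 2199 = -2199 + d² - 1712*d)
(-728378 + 1086241)*(-2162301 + K(-1944)) = (-728378 + 1086241)*(-2162301 + (-2199 + (-1944)² - 1712*(-1944))) = 357863*(-2162301 + (-2199 + 3779136 + 3328128)) = 357863*(-2162301 + 7105065) = 357863*4942764 = 1768832353332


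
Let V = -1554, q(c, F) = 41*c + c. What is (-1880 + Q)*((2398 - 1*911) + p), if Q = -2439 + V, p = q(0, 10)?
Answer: -8733151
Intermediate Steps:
q(c, F) = 42*c
p = 0 (p = 42*0 = 0)
Q = -3993 (Q = -2439 - 1554 = -3993)
(-1880 + Q)*((2398 - 1*911) + p) = (-1880 - 3993)*((2398 - 1*911) + 0) = -5873*((2398 - 911) + 0) = -5873*(1487 + 0) = -5873*1487 = -8733151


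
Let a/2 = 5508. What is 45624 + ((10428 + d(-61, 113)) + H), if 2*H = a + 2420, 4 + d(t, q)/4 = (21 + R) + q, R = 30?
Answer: 63410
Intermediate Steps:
a = 11016 (a = 2*5508 = 11016)
d(t, q) = 188 + 4*q (d(t, q) = -16 + 4*((21 + 30) + q) = -16 + 4*(51 + q) = -16 + (204 + 4*q) = 188 + 4*q)
H = 6718 (H = (11016 + 2420)/2 = (½)*13436 = 6718)
45624 + ((10428 + d(-61, 113)) + H) = 45624 + ((10428 + (188 + 4*113)) + 6718) = 45624 + ((10428 + (188 + 452)) + 6718) = 45624 + ((10428 + 640) + 6718) = 45624 + (11068 + 6718) = 45624 + 17786 = 63410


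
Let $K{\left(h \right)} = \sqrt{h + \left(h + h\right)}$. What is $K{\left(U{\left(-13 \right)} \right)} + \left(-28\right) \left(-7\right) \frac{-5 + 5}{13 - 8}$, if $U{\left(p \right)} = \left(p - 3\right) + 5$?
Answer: $i \sqrt{33} \approx 5.7446 i$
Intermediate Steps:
$U{\left(p \right)} = 2 + p$ ($U{\left(p \right)} = \left(-3 + p\right) + 5 = 2 + p$)
$K{\left(h \right)} = \sqrt{3} \sqrt{h}$ ($K{\left(h \right)} = \sqrt{h + 2 h} = \sqrt{3 h} = \sqrt{3} \sqrt{h}$)
$K{\left(U{\left(-13 \right)} \right)} + \left(-28\right) \left(-7\right) \frac{-5 + 5}{13 - 8} = \sqrt{3} \sqrt{2 - 13} + \left(-28\right) \left(-7\right) \frac{-5 + 5}{13 - 8} = \sqrt{3} \sqrt{-11} + 196 \cdot \frac{0}{5} = \sqrt{3} i \sqrt{11} + 196 \cdot 0 \cdot \frac{1}{5} = i \sqrt{33} + 196 \cdot 0 = i \sqrt{33} + 0 = i \sqrt{33}$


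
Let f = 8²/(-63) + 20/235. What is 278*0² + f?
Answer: -2756/2961 ≈ -0.93077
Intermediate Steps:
f = -2756/2961 (f = 64*(-1/63) + 20*(1/235) = -64/63 + 4/47 = -2756/2961 ≈ -0.93077)
278*0² + f = 278*0² - 2756/2961 = 278*0 - 2756/2961 = 0 - 2756/2961 = -2756/2961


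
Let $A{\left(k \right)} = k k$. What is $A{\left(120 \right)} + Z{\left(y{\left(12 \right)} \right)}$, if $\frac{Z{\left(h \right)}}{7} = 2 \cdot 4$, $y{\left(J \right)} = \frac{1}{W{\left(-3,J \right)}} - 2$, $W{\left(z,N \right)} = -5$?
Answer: $14456$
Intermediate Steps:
$y{\left(J \right)} = - \frac{11}{5}$ ($y{\left(J \right)} = \frac{1}{-5} - 2 = - \frac{1}{5} - 2 = - \frac{11}{5}$)
$A{\left(k \right)} = k^{2}$
$Z{\left(h \right)} = 56$ ($Z{\left(h \right)} = 7 \cdot 2 \cdot 4 = 7 \cdot 8 = 56$)
$A{\left(120 \right)} + Z{\left(y{\left(12 \right)} \right)} = 120^{2} + 56 = 14400 + 56 = 14456$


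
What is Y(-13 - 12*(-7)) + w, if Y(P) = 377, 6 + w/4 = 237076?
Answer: 948657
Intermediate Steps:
w = 948280 (w = -24 + 4*237076 = -24 + 948304 = 948280)
Y(-13 - 12*(-7)) + w = 377 + 948280 = 948657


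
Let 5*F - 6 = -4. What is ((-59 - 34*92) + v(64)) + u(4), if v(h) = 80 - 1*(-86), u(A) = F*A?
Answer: -15097/5 ≈ -3019.4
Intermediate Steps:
F = 2/5 (F = 6/5 + (1/5)*(-4) = 6/5 - 4/5 = 2/5 ≈ 0.40000)
u(A) = 2*A/5
v(h) = 166 (v(h) = 80 + 86 = 166)
((-59 - 34*92) + v(64)) + u(4) = ((-59 - 34*92) + 166) + (2/5)*4 = ((-59 - 3128) + 166) + 8/5 = (-3187 + 166) + 8/5 = -3021 + 8/5 = -15097/5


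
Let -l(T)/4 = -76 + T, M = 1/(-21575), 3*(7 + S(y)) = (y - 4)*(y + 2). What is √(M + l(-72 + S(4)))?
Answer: 37*√8432373/4315 ≈ 24.900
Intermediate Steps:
S(y) = -7 + (-4 + y)*(2 + y)/3 (S(y) = -7 + ((y - 4)*(y + 2))/3 = -7 + ((-4 + y)*(2 + y))/3 = -7 + (-4 + y)*(2 + y)/3)
M = -1/21575 ≈ -4.6350e-5
l(T) = 304 - 4*T (l(T) = -4*(-76 + T) = 304 - 4*T)
√(M + l(-72 + S(4))) = √(-1/21575 + (304 - 4*(-72 + (-29/3 - ⅔*4 + (⅓)*4²)))) = √(-1/21575 + (304 - 4*(-72 + (-29/3 - 8/3 + (⅓)*16)))) = √(-1/21575 + (304 - 4*(-72 + (-29/3 - 8/3 + 16/3)))) = √(-1/21575 + (304 - 4*(-72 - 7))) = √(-1/21575 + (304 - 4*(-79))) = √(-1/21575 + (304 + 316)) = √(-1/21575 + 620) = √(13376499/21575) = 37*√8432373/4315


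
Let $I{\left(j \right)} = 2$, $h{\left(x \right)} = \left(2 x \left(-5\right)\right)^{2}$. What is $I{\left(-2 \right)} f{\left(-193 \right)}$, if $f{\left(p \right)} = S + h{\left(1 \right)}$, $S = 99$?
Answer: $398$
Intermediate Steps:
$h{\left(x \right)} = 100 x^{2}$ ($h{\left(x \right)} = \left(- 10 x\right)^{2} = 100 x^{2}$)
$f{\left(p \right)} = 199$ ($f{\left(p \right)} = 99 + 100 \cdot 1^{2} = 99 + 100 \cdot 1 = 99 + 100 = 199$)
$I{\left(-2 \right)} f{\left(-193 \right)} = 2 \cdot 199 = 398$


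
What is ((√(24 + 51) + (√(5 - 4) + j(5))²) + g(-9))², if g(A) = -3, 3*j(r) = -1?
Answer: 6604/81 - 230*√3/9 ≈ 37.267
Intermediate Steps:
j(r) = -⅓ (j(r) = (⅓)*(-1) = -⅓)
((√(24 + 51) + (√(5 - 4) + j(5))²) + g(-9))² = ((√(24 + 51) + (√(5 - 4) - ⅓)²) - 3)² = ((√75 + (√1 - ⅓)²) - 3)² = ((5*√3 + (1 - ⅓)²) - 3)² = ((5*√3 + (⅔)²) - 3)² = ((5*√3 + 4/9) - 3)² = ((4/9 + 5*√3) - 3)² = (-23/9 + 5*√3)²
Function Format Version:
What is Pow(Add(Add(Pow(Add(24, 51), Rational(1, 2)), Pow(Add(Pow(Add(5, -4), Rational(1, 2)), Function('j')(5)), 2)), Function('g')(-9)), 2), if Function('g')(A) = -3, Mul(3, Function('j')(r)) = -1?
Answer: Add(Rational(6604, 81), Mul(Rational(-230, 9), Pow(3, Rational(1, 2)))) ≈ 37.267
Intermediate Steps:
Function('j')(r) = Rational(-1, 3) (Function('j')(r) = Mul(Rational(1, 3), -1) = Rational(-1, 3))
Pow(Add(Add(Pow(Add(24, 51), Rational(1, 2)), Pow(Add(Pow(Add(5, -4), Rational(1, 2)), Function('j')(5)), 2)), Function('g')(-9)), 2) = Pow(Add(Add(Pow(Add(24, 51), Rational(1, 2)), Pow(Add(Pow(Add(5, -4), Rational(1, 2)), Rational(-1, 3)), 2)), -3), 2) = Pow(Add(Add(Pow(75, Rational(1, 2)), Pow(Add(Pow(1, Rational(1, 2)), Rational(-1, 3)), 2)), -3), 2) = Pow(Add(Add(Mul(5, Pow(3, Rational(1, 2))), Pow(Add(1, Rational(-1, 3)), 2)), -3), 2) = Pow(Add(Add(Mul(5, Pow(3, Rational(1, 2))), Pow(Rational(2, 3), 2)), -3), 2) = Pow(Add(Add(Mul(5, Pow(3, Rational(1, 2))), Rational(4, 9)), -3), 2) = Pow(Add(Add(Rational(4, 9), Mul(5, Pow(3, Rational(1, 2)))), -3), 2) = Pow(Add(Rational(-23, 9), Mul(5, Pow(3, Rational(1, 2)))), 2)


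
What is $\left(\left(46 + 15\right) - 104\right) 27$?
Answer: $-1161$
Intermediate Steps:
$\left(\left(46 + 15\right) - 104\right) 27 = \left(61 - 104\right) 27 = \left(-43\right) 27 = -1161$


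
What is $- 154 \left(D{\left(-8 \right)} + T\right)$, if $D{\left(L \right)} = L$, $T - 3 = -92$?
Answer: $14938$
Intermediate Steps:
$T = -89$ ($T = 3 - 92 = -89$)
$- 154 \left(D{\left(-8 \right)} + T\right) = - 154 \left(-8 - 89\right) = \left(-154\right) \left(-97\right) = 14938$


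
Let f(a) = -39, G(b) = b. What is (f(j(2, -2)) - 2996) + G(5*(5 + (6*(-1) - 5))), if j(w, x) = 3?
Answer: -3065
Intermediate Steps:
(f(j(2, -2)) - 2996) + G(5*(5 + (6*(-1) - 5))) = (-39 - 2996) + 5*(5 + (6*(-1) - 5)) = -3035 + 5*(5 + (-6 - 5)) = -3035 + 5*(5 - 11) = -3035 + 5*(-6) = -3035 - 30 = -3065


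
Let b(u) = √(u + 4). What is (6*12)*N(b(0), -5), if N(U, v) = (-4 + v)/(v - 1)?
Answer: 108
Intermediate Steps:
b(u) = √(4 + u)
N(U, v) = (-4 + v)/(-1 + v)
(6*12)*N(b(0), -5) = (6*12)*((-4 - 5)/(-1 - 5)) = 72*(-9/(-6)) = 72*(-⅙*(-9)) = 72*(3/2) = 108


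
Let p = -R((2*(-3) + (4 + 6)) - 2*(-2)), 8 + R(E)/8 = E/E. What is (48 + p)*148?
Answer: 15392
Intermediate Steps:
R(E) = -56 (R(E) = -64 + 8*(E/E) = -64 + 8*1 = -64 + 8 = -56)
p = 56 (p = -1*(-56) = 56)
(48 + p)*148 = (48 + 56)*148 = 104*148 = 15392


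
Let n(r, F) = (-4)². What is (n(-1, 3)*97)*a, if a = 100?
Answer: 155200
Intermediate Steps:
n(r, F) = 16
(n(-1, 3)*97)*a = (16*97)*100 = 1552*100 = 155200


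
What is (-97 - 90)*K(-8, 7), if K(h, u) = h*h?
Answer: -11968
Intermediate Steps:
K(h, u) = h²
(-97 - 90)*K(-8, 7) = (-97 - 90)*(-8)² = -187*64 = -11968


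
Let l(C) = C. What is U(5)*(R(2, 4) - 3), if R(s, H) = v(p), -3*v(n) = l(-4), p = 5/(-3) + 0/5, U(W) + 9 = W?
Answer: 20/3 ≈ 6.6667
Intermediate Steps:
U(W) = -9 + W
p = -5/3 (p = 5*(-1/3) + 0*(1/5) = -5/3 + 0 = -5/3 ≈ -1.6667)
v(n) = 4/3 (v(n) = -1/3*(-4) = 4/3)
R(s, H) = 4/3
U(5)*(R(2, 4) - 3) = (-9 + 5)*(4/3 - 3) = -4*(-5/3) = 20/3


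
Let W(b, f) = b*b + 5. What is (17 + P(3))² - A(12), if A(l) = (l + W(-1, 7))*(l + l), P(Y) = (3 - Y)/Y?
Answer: -143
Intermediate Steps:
W(b, f) = 5 + b² (W(b, f) = b² + 5 = 5 + b²)
P(Y) = (3 - Y)/Y
A(l) = 2*l*(6 + l) (A(l) = (l + (5 + (-1)²))*(l + l) = (l + (5 + 1))*(2*l) = (l + 6)*(2*l) = (6 + l)*(2*l) = 2*l*(6 + l))
(17 + P(3))² - A(12) = (17 + (3 - 1*3)/3)² - 2*12*(6 + 12) = (17 + (3 - 3)/3)² - 2*12*18 = (17 + (⅓)*0)² - 1*432 = (17 + 0)² - 432 = 17² - 432 = 289 - 432 = -143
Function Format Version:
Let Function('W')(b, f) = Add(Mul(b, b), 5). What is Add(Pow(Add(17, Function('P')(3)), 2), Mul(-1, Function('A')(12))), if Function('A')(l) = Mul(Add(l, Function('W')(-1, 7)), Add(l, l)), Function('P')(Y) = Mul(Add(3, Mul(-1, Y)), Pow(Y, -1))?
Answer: -143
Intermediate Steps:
Function('W')(b, f) = Add(5, Pow(b, 2)) (Function('W')(b, f) = Add(Pow(b, 2), 5) = Add(5, Pow(b, 2)))
Function('P')(Y) = Mul(Pow(Y, -1), Add(3, Mul(-1, Y)))
Function('A')(l) = Mul(2, l, Add(6, l)) (Function('A')(l) = Mul(Add(l, Add(5, Pow(-1, 2))), Add(l, l)) = Mul(Add(l, Add(5, 1)), Mul(2, l)) = Mul(Add(l, 6), Mul(2, l)) = Mul(Add(6, l), Mul(2, l)) = Mul(2, l, Add(6, l)))
Add(Pow(Add(17, Function('P')(3)), 2), Mul(-1, Function('A')(12))) = Add(Pow(Add(17, Mul(Pow(3, -1), Add(3, Mul(-1, 3)))), 2), Mul(-1, Mul(2, 12, Add(6, 12)))) = Add(Pow(Add(17, Mul(Rational(1, 3), Add(3, -3))), 2), Mul(-1, Mul(2, 12, 18))) = Add(Pow(Add(17, Mul(Rational(1, 3), 0)), 2), Mul(-1, 432)) = Add(Pow(Add(17, 0), 2), -432) = Add(Pow(17, 2), -432) = Add(289, -432) = -143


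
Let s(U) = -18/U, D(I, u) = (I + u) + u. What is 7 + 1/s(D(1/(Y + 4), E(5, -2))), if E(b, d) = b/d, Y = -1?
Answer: 196/27 ≈ 7.2593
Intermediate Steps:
D(I, u) = I + 2*u
7 + 1/s(D(1/(Y + 4), E(5, -2))) = 7 + 1/(-18/(1/(-1 + 4) + 2*(5/(-2)))) = 7 + 1/(-18/(1/3 + 2*(5*(-½)))) = 7 + 1/(-18/(⅓ + 2*(-5/2))) = 7 + 1/(-18/(⅓ - 5)) = 7 + 1/(-18/(-14/3)) = 7 + 1/(-18*(-3/14)) = 7 + 1/(27/7) = 7 + 7/27 = 196/27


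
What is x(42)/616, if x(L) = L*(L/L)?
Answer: 3/44 ≈ 0.068182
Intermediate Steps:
x(L) = L (x(L) = L*1 = L)
x(42)/616 = 42/616 = 42*(1/616) = 3/44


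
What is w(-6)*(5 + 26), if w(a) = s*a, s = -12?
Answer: 2232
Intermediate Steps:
w(a) = -12*a
w(-6)*(5 + 26) = (-12*(-6))*(5 + 26) = 72*31 = 2232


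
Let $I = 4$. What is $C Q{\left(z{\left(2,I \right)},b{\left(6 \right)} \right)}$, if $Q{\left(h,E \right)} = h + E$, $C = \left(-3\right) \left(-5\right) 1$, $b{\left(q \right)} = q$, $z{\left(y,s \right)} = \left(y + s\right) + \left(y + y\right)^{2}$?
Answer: $420$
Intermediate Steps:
$z{\left(y,s \right)} = s + y + 4 y^{2}$ ($z{\left(y,s \right)} = \left(s + y\right) + \left(2 y\right)^{2} = \left(s + y\right) + 4 y^{2} = s + y + 4 y^{2}$)
$C = 15$ ($C = 15 \cdot 1 = 15$)
$Q{\left(h,E \right)} = E + h$
$C Q{\left(z{\left(2,I \right)},b{\left(6 \right)} \right)} = 15 \left(6 + \left(4 + 2 + 4 \cdot 2^{2}\right)\right) = 15 \left(6 + \left(4 + 2 + 4 \cdot 4\right)\right) = 15 \left(6 + \left(4 + 2 + 16\right)\right) = 15 \left(6 + 22\right) = 15 \cdot 28 = 420$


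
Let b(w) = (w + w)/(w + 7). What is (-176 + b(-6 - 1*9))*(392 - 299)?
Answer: -64077/4 ≈ -16019.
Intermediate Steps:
b(w) = 2*w/(7 + w) (b(w) = (2*w)/(7 + w) = 2*w/(7 + w))
(-176 + b(-6 - 1*9))*(392 - 299) = (-176 + 2*(-6 - 1*9)/(7 + (-6 - 1*9)))*(392 - 299) = (-176 + 2*(-6 - 9)/(7 + (-6 - 9)))*93 = (-176 + 2*(-15)/(7 - 15))*93 = (-176 + 2*(-15)/(-8))*93 = (-176 + 2*(-15)*(-⅛))*93 = (-176 + 15/4)*93 = -689/4*93 = -64077/4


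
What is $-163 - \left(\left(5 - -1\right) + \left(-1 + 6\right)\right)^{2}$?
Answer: $-284$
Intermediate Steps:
$-163 - \left(\left(5 - -1\right) + \left(-1 + 6\right)\right)^{2} = -163 - \left(\left(5 + 1\right) + 5\right)^{2} = -163 - \left(6 + 5\right)^{2} = -163 - 11^{2} = -163 - 121 = -284$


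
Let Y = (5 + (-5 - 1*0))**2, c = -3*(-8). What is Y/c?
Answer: 0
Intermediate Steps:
c = 24
Y = 0 (Y = (5 + (-5 + 0))**2 = (5 - 5)**2 = 0**2 = 0)
Y/c = 0/24 = (1/24)*0 = 0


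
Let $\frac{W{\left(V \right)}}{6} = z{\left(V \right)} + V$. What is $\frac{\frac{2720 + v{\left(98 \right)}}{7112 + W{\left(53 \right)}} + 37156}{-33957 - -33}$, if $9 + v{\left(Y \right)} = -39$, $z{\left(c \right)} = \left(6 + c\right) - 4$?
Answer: $- \frac{1638257}{1495740} \approx -1.0953$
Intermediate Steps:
$z{\left(c \right)} = 2 + c$
$v{\left(Y \right)} = -48$ ($v{\left(Y \right)} = -9 - 39 = -48$)
$W{\left(V \right)} = 12 + 12 V$ ($W{\left(V \right)} = 6 \left(\left(2 + V\right) + V\right) = 6 \left(2 + 2 V\right) = 12 + 12 V$)
$\frac{\frac{2720 + v{\left(98 \right)}}{7112 + W{\left(53 \right)}} + 37156}{-33957 - -33} = \frac{\frac{2720 - 48}{7112 + \left(12 + 12 \cdot 53\right)} + 37156}{-33957 - -33} = \frac{\frac{2672}{7112 + \left(12 + 636\right)} + 37156}{-33957 + \left(-95 + 128\right)} = \frac{\frac{2672}{7112 + 648} + 37156}{-33957 + 33} = \frac{\frac{2672}{7760} + 37156}{-33924} = \left(2672 \cdot \frac{1}{7760} + 37156\right) \left(- \frac{1}{33924}\right) = \left(\frac{167}{485} + 37156\right) \left(- \frac{1}{33924}\right) = \frac{18020827}{485} \left(- \frac{1}{33924}\right) = - \frac{1638257}{1495740}$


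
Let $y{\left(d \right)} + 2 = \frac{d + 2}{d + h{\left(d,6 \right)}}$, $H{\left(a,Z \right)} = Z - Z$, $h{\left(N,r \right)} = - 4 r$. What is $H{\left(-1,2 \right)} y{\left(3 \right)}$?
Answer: $0$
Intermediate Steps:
$H{\left(a,Z \right)} = 0$
$y{\left(d \right)} = -2 + \frac{2 + d}{-24 + d}$ ($y{\left(d \right)} = -2 + \frac{d + 2}{d - 24} = -2 + \frac{2 + d}{d - 24} = -2 + \frac{2 + d}{-24 + d}$)
$H{\left(-1,2 \right)} y{\left(3 \right)} = 0 \frac{50 - 3}{-24 + 3} = 0 \frac{50 - 3}{-21} = 0 \left(\left(- \frac{1}{21}\right) 47\right) = 0 \left(- \frac{47}{21}\right) = 0$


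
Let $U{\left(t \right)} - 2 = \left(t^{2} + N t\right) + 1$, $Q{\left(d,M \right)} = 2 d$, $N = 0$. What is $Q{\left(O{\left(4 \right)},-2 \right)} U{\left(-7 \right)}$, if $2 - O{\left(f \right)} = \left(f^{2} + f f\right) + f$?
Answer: $-3536$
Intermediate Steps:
$O{\left(f \right)} = 2 - f - 2 f^{2}$ ($O{\left(f \right)} = 2 - \left(\left(f^{2} + f f\right) + f\right) = 2 - \left(\left(f^{2} + f^{2}\right) + f\right) = 2 - \left(2 f^{2} + f\right) = 2 - \left(f + 2 f^{2}\right) = 2 - f - 2 f^{2}$)
$U{\left(t \right)} = 3 + t^{2}$ ($U{\left(t \right)} = 2 + \left(\left(t^{2} + 0 t\right) + 1\right) = 2 + \left(\left(t^{2} + 0\right) + 1\right) = 2 + \left(t^{2} + 1\right) = 2 + \left(1 + t^{2}\right) = 3 + t^{2}$)
$Q{\left(O{\left(4 \right)},-2 \right)} U{\left(-7 \right)} = 2 \left(2 - 4 - 2 \cdot 4^{2}\right) \left(3 + \left(-7\right)^{2}\right) = 2 \left(2 - 4 - 32\right) \left(3 + 49\right) = 2 \left(2 - 4 - 32\right) 52 = 2 \left(-34\right) 52 = \left(-68\right) 52 = -3536$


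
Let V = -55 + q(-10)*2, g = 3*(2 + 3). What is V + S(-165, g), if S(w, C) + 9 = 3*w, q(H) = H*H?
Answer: -359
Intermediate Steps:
g = 15 (g = 3*5 = 15)
q(H) = H²
S(w, C) = -9 + 3*w
V = 145 (V = -55 + (-10)²*2 = -55 + 100*2 = -55 + 200 = 145)
V + S(-165, g) = 145 + (-9 + 3*(-165)) = 145 + (-9 - 495) = 145 - 504 = -359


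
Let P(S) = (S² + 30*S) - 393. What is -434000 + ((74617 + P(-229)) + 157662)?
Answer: -156543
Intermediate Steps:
P(S) = -393 + S² + 30*S
-434000 + ((74617 + P(-229)) + 157662) = -434000 + ((74617 + (-393 + (-229)² + 30*(-229))) + 157662) = -434000 + ((74617 + (-393 + 52441 - 6870)) + 157662) = -434000 + ((74617 + 45178) + 157662) = -434000 + (119795 + 157662) = -434000 + 277457 = -156543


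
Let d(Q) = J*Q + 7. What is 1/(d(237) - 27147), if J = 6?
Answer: -1/25718 ≈ -3.8883e-5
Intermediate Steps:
d(Q) = 7 + 6*Q (d(Q) = 6*Q + 7 = 7 + 6*Q)
1/(d(237) - 27147) = 1/((7 + 6*237) - 27147) = 1/((7 + 1422) - 27147) = 1/(1429 - 27147) = 1/(-25718) = -1/25718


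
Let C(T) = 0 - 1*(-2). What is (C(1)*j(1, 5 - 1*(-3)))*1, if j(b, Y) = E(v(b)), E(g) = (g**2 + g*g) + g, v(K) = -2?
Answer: 12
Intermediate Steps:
C(T) = 2 (C(T) = 0 + 2 = 2)
E(g) = g + 2*g**2 (E(g) = (g**2 + g**2) + g = 2*g**2 + g = g + 2*g**2)
j(b, Y) = 6 (j(b, Y) = -2*(1 + 2*(-2)) = -2*(1 - 4) = -2*(-3) = 6)
(C(1)*j(1, 5 - 1*(-3)))*1 = (2*6)*1 = 12*1 = 12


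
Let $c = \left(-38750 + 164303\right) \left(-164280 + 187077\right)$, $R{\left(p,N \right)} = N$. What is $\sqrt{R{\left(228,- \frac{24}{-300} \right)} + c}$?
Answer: $\frac{\sqrt{71555793527}}{5} \approx 53500.0$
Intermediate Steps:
$c = 2862231741$ ($c = 125553 \cdot 22797 = 2862231741$)
$\sqrt{R{\left(228,- \frac{24}{-300} \right)} + c} = \sqrt{- \frac{24}{-300} + 2862231741} = \sqrt{\left(-24\right) \left(- \frac{1}{300}\right) + 2862231741} = \sqrt{\frac{2}{25} + 2862231741} = \sqrt{\frac{71555793527}{25}} = \frac{\sqrt{71555793527}}{5}$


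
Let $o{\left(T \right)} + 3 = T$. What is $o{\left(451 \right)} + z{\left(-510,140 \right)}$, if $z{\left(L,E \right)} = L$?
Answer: $-62$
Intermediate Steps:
$o{\left(T \right)} = -3 + T$
$o{\left(451 \right)} + z{\left(-510,140 \right)} = \left(-3 + 451\right) - 510 = 448 - 510 = -62$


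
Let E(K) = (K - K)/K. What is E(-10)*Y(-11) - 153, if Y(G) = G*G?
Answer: -153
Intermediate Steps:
Y(G) = G²
E(K) = 0 (E(K) = 0/K = 0)
E(-10)*Y(-11) - 153 = 0*(-11)² - 153 = 0*121 - 153 = 0 - 153 = -153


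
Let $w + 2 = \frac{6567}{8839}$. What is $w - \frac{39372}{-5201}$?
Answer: $\frac{290220797}{45971639} \approx 6.313$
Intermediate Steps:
$w = - \frac{11111}{8839}$ ($w = -2 + \frac{6567}{8839} = - \frac{11111}{8839} \approx -1.257$)
$w - \frac{39372}{-5201} = - \frac{11111}{8839} - \frac{39372}{-5201} = - \frac{11111}{8839} - - \frac{39372}{5201} = - \frac{11111}{8839} + \frac{39372}{5201} = \frac{290220797}{45971639}$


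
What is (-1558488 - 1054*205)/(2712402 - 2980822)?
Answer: 887279/134210 ≈ 6.6111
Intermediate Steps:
(-1558488 - 1054*205)/(2712402 - 2980822) = (-1558488 - 216070)/(-268420) = -1774558*(-1/268420) = 887279/134210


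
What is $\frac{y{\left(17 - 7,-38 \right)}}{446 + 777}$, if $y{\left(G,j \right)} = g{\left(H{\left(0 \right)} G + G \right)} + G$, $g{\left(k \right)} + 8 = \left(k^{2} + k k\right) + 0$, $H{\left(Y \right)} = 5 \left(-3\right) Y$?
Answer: $\frac{202}{1223} \approx 0.16517$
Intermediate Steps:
$H{\left(Y \right)} = - 15 Y$
$g{\left(k \right)} = -8 + 2 k^{2}$ ($g{\left(k \right)} = -8 + \left(\left(k^{2} + k k\right) + 0\right) = -8 + \left(\left(k^{2} + k^{2}\right) + 0\right) = -8 + \left(2 k^{2} + 0\right) = -8 + 2 k^{2}$)
$y{\left(G,j \right)} = -8 + G + 2 G^{2}$ ($y{\left(G,j \right)} = \left(-8 + 2 \left(\left(-15\right) 0 G + G\right)^{2}\right) + G = \left(-8 + 2 \left(0 G + G\right)^{2}\right) + G = \left(-8 + 2 \left(0 + G\right)^{2}\right) + G = \left(-8 + 2 G^{2}\right) + G = -8 + G + 2 G^{2}$)
$\frac{y{\left(17 - 7,-38 \right)}}{446 + 777} = \frac{-8 + \left(17 - 7\right) + 2 \left(17 - 7\right)^{2}}{446 + 777} = \frac{-8 + \left(17 - 7\right) + 2 \left(17 - 7\right)^{2}}{1223} = \left(-8 + 10 + 2 \cdot 10^{2}\right) \frac{1}{1223} = \left(-8 + 10 + 2 \cdot 100\right) \frac{1}{1223} = \left(-8 + 10 + 200\right) \frac{1}{1223} = 202 \cdot \frac{1}{1223} = \frac{202}{1223}$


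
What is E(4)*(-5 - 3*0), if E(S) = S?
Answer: -20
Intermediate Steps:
E(4)*(-5 - 3*0) = 4*(-5 - 3*0) = 4*(-5 + 0) = 4*(-5) = -20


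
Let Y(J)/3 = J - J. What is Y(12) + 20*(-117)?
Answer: -2340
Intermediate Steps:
Y(J) = 0 (Y(J) = 3*(J - J) = 3*0 = 0)
Y(12) + 20*(-117) = 0 + 20*(-117) = 0 - 2340 = -2340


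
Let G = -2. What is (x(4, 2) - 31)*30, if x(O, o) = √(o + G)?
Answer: -930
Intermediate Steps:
x(O, o) = √(-2 + o) (x(O, o) = √(o - 2) = √(-2 + o))
(x(4, 2) - 31)*30 = (√(-2 + 2) - 31)*30 = (√0 - 31)*30 = (0 - 31)*30 = -31*30 = -930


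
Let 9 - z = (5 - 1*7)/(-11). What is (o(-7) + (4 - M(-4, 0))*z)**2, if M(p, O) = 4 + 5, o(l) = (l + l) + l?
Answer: 512656/121 ≈ 4236.8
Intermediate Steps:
o(l) = 3*l (o(l) = 2*l + l = 3*l)
M(p, O) = 9
z = 97/11 (z = 9 - (5 - 1*7)/(-11) = 9 - (5 - 7)*(-1)/11 = 9 - (-2)*(-1)/11 = 9 - 1*2/11 = 9 - 2/11 = 97/11 ≈ 8.8182)
(o(-7) + (4 - M(-4, 0))*z)**2 = (3*(-7) + (4 - 1*9)*(97/11))**2 = (-21 + (4 - 9)*(97/11))**2 = (-21 - 5*97/11)**2 = (-21 - 485/11)**2 = (-716/11)**2 = 512656/121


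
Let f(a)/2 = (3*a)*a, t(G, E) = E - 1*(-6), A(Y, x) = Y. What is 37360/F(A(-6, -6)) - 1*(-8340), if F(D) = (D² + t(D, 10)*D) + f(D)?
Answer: 334600/39 ≈ 8579.5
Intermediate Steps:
t(G, E) = 6 + E (t(G, E) = E + 6 = 6 + E)
f(a) = 6*a² (f(a) = 2*((3*a)*a) = 2*(3*a²) = 6*a²)
F(D) = 7*D² + 16*D (F(D) = (D² + (6 + 10)*D) + 6*D² = (D² + 16*D) + 6*D² = 7*D² + 16*D)
37360/F(A(-6, -6)) - 1*(-8340) = 37360/((-6*(16 + 7*(-6)))) - 1*(-8340) = 37360/((-6*(16 - 42))) + 8340 = 37360/((-6*(-26))) + 8340 = 37360/156 + 8340 = 37360*(1/156) + 8340 = 9340/39 + 8340 = 334600/39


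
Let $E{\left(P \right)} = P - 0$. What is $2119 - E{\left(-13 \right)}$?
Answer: $2132$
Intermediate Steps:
$E{\left(P \right)} = P$ ($E{\left(P \right)} = P + 0 = P$)
$2119 - E{\left(-13 \right)} = 2119 - -13 = 2119 + 13 = 2132$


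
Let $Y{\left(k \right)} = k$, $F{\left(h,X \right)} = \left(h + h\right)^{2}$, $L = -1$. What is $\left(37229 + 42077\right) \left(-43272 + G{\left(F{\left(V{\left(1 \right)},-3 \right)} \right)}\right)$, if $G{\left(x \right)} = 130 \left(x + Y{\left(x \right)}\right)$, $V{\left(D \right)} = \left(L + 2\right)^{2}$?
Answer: $-3349250992$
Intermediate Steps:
$V{\left(D \right)} = 1$ ($V{\left(D \right)} = \left(-1 + 2\right)^{2} = 1^{2} = 1$)
$F{\left(h,X \right)} = 4 h^{2}$ ($F{\left(h,X \right)} = \left(2 h\right)^{2} = 4 h^{2}$)
$G{\left(x \right)} = 260 x$ ($G{\left(x \right)} = 130 \left(x + x\right) = 130 \cdot 2 x = 260 x$)
$\left(37229 + 42077\right) \left(-43272 + G{\left(F{\left(V{\left(1 \right)},-3 \right)} \right)}\right) = \left(37229 + 42077\right) \left(-43272 + 260 \cdot 4 \cdot 1^{2}\right) = 79306 \left(-43272 + 260 \cdot 4 \cdot 1\right) = 79306 \left(-43272 + 260 \cdot 4\right) = 79306 \left(-43272 + 1040\right) = 79306 \left(-42232\right) = -3349250992$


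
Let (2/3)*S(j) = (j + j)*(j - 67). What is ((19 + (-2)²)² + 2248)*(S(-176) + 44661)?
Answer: 480323805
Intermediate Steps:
S(j) = 3*j*(-67 + j) (S(j) = 3*((j + j)*(j - 67))/2 = 3*((2*j)*(-67 + j))/2 = 3*(2*j*(-67 + j))/2 = 3*j*(-67 + j))
((19 + (-2)²)² + 2248)*(S(-176) + 44661) = ((19 + (-2)²)² + 2248)*(3*(-176)*(-67 - 176) + 44661) = ((19 + 4)² + 2248)*(3*(-176)*(-243) + 44661) = (23² + 2248)*(128304 + 44661) = (529 + 2248)*172965 = 2777*172965 = 480323805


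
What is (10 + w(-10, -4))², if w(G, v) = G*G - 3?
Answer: 11449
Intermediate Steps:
w(G, v) = -3 + G² (w(G, v) = G² - 3 = -3 + G²)
(10 + w(-10, -4))² = (10 + (-3 + (-10)²))² = (10 + (-3 + 100))² = (10 + 97)² = 107² = 11449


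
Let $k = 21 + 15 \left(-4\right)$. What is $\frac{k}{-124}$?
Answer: $\frac{39}{124} \approx 0.31452$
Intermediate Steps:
$k = -39$ ($k = 21 - 60 = -39$)
$\frac{k}{-124} = - \frac{39}{-124} = \left(-39\right) \left(- \frac{1}{124}\right) = \frac{39}{124}$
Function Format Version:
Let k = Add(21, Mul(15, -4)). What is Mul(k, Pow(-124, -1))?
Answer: Rational(39, 124) ≈ 0.31452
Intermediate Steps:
k = -39 (k = Add(21, -60) = -39)
Mul(k, Pow(-124, -1)) = Mul(-39, Pow(-124, -1)) = Mul(-39, Rational(-1, 124)) = Rational(39, 124)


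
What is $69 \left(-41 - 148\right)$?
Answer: $-13041$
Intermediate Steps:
$69 \left(-41 - 148\right) = 69 \left(-189\right) = -13041$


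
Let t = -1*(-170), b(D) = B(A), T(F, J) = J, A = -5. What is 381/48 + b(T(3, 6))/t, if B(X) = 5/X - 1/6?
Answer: 32357/4080 ≈ 7.9306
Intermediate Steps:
B(X) = -1/6 + 5/X (B(X) = 5/X - 1*1/6 = 5/X - 1/6 = -1/6 + 5/X)
b(D) = -7/6 (b(D) = (1/6)*(30 - 1*(-5))/(-5) = (1/6)*(-1/5)*(30 + 5) = (1/6)*(-1/5)*35 = -7/6)
t = 170
381/48 + b(T(3, 6))/t = 381/48 - 7/6/170 = 381*(1/48) - 7/6*1/170 = 127/16 - 7/1020 = 32357/4080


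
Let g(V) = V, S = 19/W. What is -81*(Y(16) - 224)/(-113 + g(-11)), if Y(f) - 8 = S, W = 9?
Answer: -17325/124 ≈ -139.72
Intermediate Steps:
S = 19/9 ≈ 2.1111
Y(f) = 91/9 (Y(f) = 8 + 19/9 = 91/9)
-81*(Y(16) - 224)/(-113 + g(-11)) = -81*(91/9 - 224)/(-113 - 11) = -(-17325)/(-124) = -(-17325)*(-1)/124 = -81*1925/1116 = -17325/124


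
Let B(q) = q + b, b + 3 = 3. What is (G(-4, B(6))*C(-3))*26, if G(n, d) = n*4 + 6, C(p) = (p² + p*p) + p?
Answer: -3900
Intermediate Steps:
b = 0 (b = -3 + 3 = 0)
C(p) = p + 2*p² (C(p) = (p² + p²) + p = 2*p² + p = p + 2*p²)
B(q) = q (B(q) = q + 0 = q)
G(n, d) = 6 + 4*n (G(n, d) = 4*n + 6 = 6 + 4*n)
(G(-4, B(6))*C(-3))*26 = ((6 + 4*(-4))*(-3*(1 + 2*(-3))))*26 = ((6 - 16)*(-3*(1 - 6)))*26 = -(-30)*(-5)*26 = -10*15*26 = -150*26 = -3900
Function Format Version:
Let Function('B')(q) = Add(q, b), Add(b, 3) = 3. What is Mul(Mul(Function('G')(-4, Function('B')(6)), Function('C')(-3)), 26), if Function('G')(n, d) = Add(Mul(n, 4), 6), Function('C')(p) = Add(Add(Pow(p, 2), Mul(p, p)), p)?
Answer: -3900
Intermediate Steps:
b = 0 (b = Add(-3, 3) = 0)
Function('C')(p) = Add(p, Mul(2, Pow(p, 2))) (Function('C')(p) = Add(Add(Pow(p, 2), Pow(p, 2)), p) = Add(Mul(2, Pow(p, 2)), p) = Add(p, Mul(2, Pow(p, 2))))
Function('B')(q) = q (Function('B')(q) = Add(q, 0) = q)
Function('G')(n, d) = Add(6, Mul(4, n)) (Function('G')(n, d) = Add(Mul(4, n), 6) = Add(6, Mul(4, n)))
Mul(Mul(Function('G')(-4, Function('B')(6)), Function('C')(-3)), 26) = Mul(Mul(Add(6, Mul(4, -4)), Mul(-3, Add(1, Mul(2, -3)))), 26) = Mul(Mul(Add(6, -16), Mul(-3, Add(1, -6))), 26) = Mul(Mul(-10, Mul(-3, -5)), 26) = Mul(Mul(-10, 15), 26) = Mul(-150, 26) = -3900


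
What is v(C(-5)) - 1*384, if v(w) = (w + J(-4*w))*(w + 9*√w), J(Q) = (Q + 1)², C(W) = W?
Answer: -2564 + 3924*I*√5 ≈ -2564.0 + 8774.3*I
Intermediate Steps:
J(Q) = (1 + Q)²
v(w) = (w + (1 - 4*w)²)*(w + 9*√w)
v(C(-5)) - 1*384 = ((-5)² + 9*(-5)^(3/2) - 5*(-1 + 4*(-5))² + 9*√(-5)*(-1 + 4*(-5))²) - 1*384 = (25 + 9*(-5*I*√5) - 5*(-1 - 20)² + 9*(I*√5)*(-1 - 20)²) - 384 = (25 - 45*I*√5 - 5*(-21)² + 9*(I*√5)*(-21)²) - 384 = (25 - 45*I*√5 - 5*441 + 9*(I*√5)*441) - 384 = (25 - 45*I*√5 - 2205 + 3969*I*√5) - 384 = (-2180 + 3924*I*√5) - 384 = -2564 + 3924*I*√5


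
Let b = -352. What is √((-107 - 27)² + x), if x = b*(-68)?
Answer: 2*√10473 ≈ 204.68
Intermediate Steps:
x = 23936 (x = -352*(-68) = 23936)
√((-107 - 27)² + x) = √((-107 - 27)² + 23936) = √((-134)² + 23936) = √(17956 + 23936) = √41892 = 2*√10473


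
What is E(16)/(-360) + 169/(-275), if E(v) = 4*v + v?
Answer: -2071/2475 ≈ -0.83677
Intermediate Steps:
E(v) = 5*v
E(16)/(-360) + 169/(-275) = (5*16)/(-360) + 169/(-275) = 80*(-1/360) + 169*(-1/275) = -2/9 - 169/275 = -2071/2475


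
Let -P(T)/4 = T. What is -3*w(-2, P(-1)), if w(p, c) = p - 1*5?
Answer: 21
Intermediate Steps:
P(T) = -4*T
w(p, c) = -5 + p (w(p, c) = p - 5 = -5 + p)
-3*w(-2, P(-1)) = -3*(-5 - 2) = -3*(-7) = 21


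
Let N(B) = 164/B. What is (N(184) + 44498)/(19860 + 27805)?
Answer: 2046949/2192590 ≈ 0.93358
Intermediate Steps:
(N(184) + 44498)/(19860 + 27805) = (164/184 + 44498)/(19860 + 27805) = (164*(1/184) + 44498)/47665 = (41/46 + 44498)*(1/47665) = (2046949/46)*(1/47665) = 2046949/2192590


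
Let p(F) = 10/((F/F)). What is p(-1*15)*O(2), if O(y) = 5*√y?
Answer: 50*√2 ≈ 70.711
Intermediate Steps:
p(F) = 10 (p(F) = 10/1 = 10*1 = 10)
p(-1*15)*O(2) = 10*(5*√2) = 50*√2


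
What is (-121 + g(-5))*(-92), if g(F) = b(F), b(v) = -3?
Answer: 11408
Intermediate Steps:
g(F) = -3
(-121 + g(-5))*(-92) = (-121 - 3)*(-92) = -124*(-92) = 11408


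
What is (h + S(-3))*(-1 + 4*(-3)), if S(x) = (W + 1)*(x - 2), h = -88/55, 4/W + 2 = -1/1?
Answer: -13/15 ≈ -0.86667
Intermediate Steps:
W = -4/3 (W = 4/(-2 - 1/1) = 4/(-2 - 1*1) = 4/(-2 - 1) = 4/(-3) = 4*(-⅓) = -4/3 ≈ -1.3333)
h = -8/5 (h = -88*1/55 = -8/5 ≈ -1.6000)
S(x) = ⅔ - x/3 (S(x) = (-4/3 + 1)*(x - 2) = -(-2 + x)/3 = ⅔ - x/3)
(h + S(-3))*(-1 + 4*(-3)) = (-8/5 + (⅔ - ⅓*(-3)))*(-1 + 4*(-3)) = (-8/5 + (⅔ + 1))*(-1 - 12) = (-8/5 + 5/3)*(-13) = (1/15)*(-13) = -13/15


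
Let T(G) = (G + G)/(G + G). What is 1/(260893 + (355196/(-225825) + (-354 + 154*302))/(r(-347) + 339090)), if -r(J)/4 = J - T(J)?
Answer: 38444673825/10029951499411652 ≈ 3.8330e-6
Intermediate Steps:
T(G) = 1 (T(G) = (2*G)/((2*G)) = (2*G)*(1/(2*G)) = 1)
r(J) = 4 - 4*J (r(J) = -4*(J - 1*1) = -4*(J - 1) = -4*(-1 + J) = 4 - 4*J)
1/(260893 + (355196/(-225825) + (-354 + 154*302))/(r(-347) + 339090)) = 1/(260893 + (355196/(-225825) + (-354 + 154*302))/((4 - 4*(-347)) + 339090)) = 1/(260893 + (355196*(-1/225825) + (-354 + 46508))/((4 + 1388) + 339090)) = 1/(260893 + (-355196/225825 + 46154)/(1392 + 339090)) = 1/(260893 + (10422371854/225825)/340482) = 1/(260893 + (10422371854/225825)*(1/340482)) = 1/(260893 + 5211185927/38444673825) = 1/(10029951499411652/38444673825) = 38444673825/10029951499411652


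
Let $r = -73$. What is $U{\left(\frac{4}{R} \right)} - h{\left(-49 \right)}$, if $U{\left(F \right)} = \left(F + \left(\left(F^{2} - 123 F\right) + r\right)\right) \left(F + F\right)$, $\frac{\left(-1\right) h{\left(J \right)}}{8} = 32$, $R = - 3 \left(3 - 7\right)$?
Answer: $\frac{4868}{27} \approx 180.3$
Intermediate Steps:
$R = 12$ ($R = \left(-3\right) \left(-4\right) = 12$)
$h{\left(J \right)} = -256$ ($h{\left(J \right)} = \left(-8\right) 32 = -256$)
$U{\left(F \right)} = 2 F \left(-73 + F^{2} - 122 F\right)$ ($U{\left(F \right)} = \left(F - \left(73 - F^{2} + 123 F\right)\right) \left(F + F\right) = \left(F - \left(73 - F^{2} + 123 F\right)\right) 2 F = \left(-73 + F^{2} - 122 F\right) 2 F = 2 F \left(-73 + F^{2} - 122 F\right)$)
$U{\left(\frac{4}{R} \right)} - h{\left(-49 \right)} = 2 \cdot \frac{4}{12} \left(-73 + \left(\frac{4}{12}\right)^{2} - 122 \cdot \frac{4}{12}\right) - -256 = 2 \cdot 4 \cdot \frac{1}{12} \left(-73 + \left(4 \cdot \frac{1}{12}\right)^{2} - 122 \cdot 4 \cdot \frac{1}{12}\right) + 256 = 2 \cdot \frac{1}{3} \left(-73 + \left(\frac{1}{3}\right)^{2} - \frac{122}{3}\right) + 256 = 2 \cdot \frac{1}{3} \left(-73 + \frac{1}{9} - \frac{122}{3}\right) + 256 = 2 \cdot \frac{1}{3} \left(- \frac{1022}{9}\right) + 256 = - \frac{2044}{27} + 256 = \frac{4868}{27}$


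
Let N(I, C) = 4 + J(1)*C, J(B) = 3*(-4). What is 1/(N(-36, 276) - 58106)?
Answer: -1/61414 ≈ -1.6283e-5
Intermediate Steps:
J(B) = -12
N(I, C) = 4 - 12*C
1/(N(-36, 276) - 58106) = 1/((4 - 12*276) - 58106) = 1/((4 - 3312) - 58106) = 1/(-3308 - 58106) = 1/(-61414) = -1/61414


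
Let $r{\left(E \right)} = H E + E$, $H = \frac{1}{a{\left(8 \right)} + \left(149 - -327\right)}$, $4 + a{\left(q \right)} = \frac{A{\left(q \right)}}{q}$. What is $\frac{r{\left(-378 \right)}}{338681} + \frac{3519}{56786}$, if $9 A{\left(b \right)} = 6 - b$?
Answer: $\frac{2840671529019}{46682382352658} \approx 0.060851$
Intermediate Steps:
$A{\left(b \right)} = \frac{2}{3} - \frac{b}{9}$ ($A{\left(b \right)} = \frac{6 - b}{9} = \frac{2}{3} - \frac{b}{9}$)
$a{\left(q \right)} = -4 + \frac{\frac{2}{3} - \frac{q}{9}}{q}$
$H = \frac{36}{16991}$ ($H = \frac{1}{\frac{6 - 296}{9 \cdot 8} + \left(149 - -327\right)} = \frac{1}{\frac{1}{9} \cdot \frac{1}{8} \left(6 - 296\right) + \left(149 + 327\right)} = \frac{1}{\frac{1}{9} \cdot \frac{1}{8} \left(-290\right) + 476} = \frac{1}{- \frac{145}{36} + 476} = \frac{1}{\frac{16991}{36}} = \frac{36}{16991} \approx 0.0021188$)
$r{\left(E \right)} = \frac{17027 E}{16991}$ ($r{\left(E \right)} = \frac{36 E}{16991} + E = \frac{17027 E}{16991}$)
$\frac{r{\left(-378 \right)}}{338681} + \frac{3519}{56786} = \frac{\frac{17027}{16991} \left(-378\right)}{338681} + \frac{3519}{56786} = \left(- \frac{6436206}{16991}\right) \frac{1}{338681} + 3519 \cdot \frac{1}{56786} = - \frac{919458}{822075553} + \frac{3519}{56786} = \frac{2840671529019}{46682382352658}$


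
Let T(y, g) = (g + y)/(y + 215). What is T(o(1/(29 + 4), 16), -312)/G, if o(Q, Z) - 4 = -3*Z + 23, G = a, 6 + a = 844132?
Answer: -333/163760444 ≈ -2.0335e-6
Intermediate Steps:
a = 844126 (a = -6 + 844132 = 844126)
G = 844126
o(Q, Z) = 27 - 3*Z (o(Q, Z) = 4 + (-3*Z + 23) = 4 + (23 - 3*Z) = 27 - 3*Z)
T(y, g) = (g + y)/(215 + y)
T(o(1/(29 + 4), 16), -312)/G = ((-312 + (27 - 3*16))/(215 + (27 - 3*16)))/844126 = ((-312 + (27 - 48))/(215 + (27 - 48)))*(1/844126) = ((-312 - 21)/(215 - 21))*(1/844126) = (-333/194)*(1/844126) = ((1/194)*(-333))*(1/844126) = -333/194*1/844126 = -333/163760444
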